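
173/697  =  173/697  =  0.25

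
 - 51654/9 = - 17218/3 = - 5739.33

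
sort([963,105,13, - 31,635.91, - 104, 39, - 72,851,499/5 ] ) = [ - 104, - 72, - 31,13 , 39,499/5,105,635.91,851,963] 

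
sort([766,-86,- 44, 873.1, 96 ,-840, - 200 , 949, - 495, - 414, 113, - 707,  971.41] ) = [ - 840, - 707, - 495, - 414, - 200, - 86 , - 44, 96,  113,  766 , 873.1, 949,971.41 ] 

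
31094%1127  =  665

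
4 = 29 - 25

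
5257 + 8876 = 14133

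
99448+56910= 156358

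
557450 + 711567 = 1269017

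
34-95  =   - 61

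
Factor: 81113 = 29^1 * 2797^1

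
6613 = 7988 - 1375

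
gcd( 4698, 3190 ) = 58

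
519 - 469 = 50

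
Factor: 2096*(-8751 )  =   - 2^4*3^1 * 131^1*2917^1 = - 18342096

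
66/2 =33=33.00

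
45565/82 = 45565/82 = 555.67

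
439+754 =1193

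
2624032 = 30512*86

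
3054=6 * 509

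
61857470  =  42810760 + 19046710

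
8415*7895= 66436425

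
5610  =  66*85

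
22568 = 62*364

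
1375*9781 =13448875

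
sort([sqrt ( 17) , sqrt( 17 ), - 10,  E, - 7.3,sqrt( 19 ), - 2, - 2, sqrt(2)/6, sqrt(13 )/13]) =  [ - 10,-7.3, - 2, -2,  sqrt(2)/6,sqrt( 13)/13,  E, sqrt (17), sqrt(17) , sqrt (19)] 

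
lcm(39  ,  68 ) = 2652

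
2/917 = 2/917 = 0.00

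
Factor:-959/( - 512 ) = 2^( - 9 )*7^1*137^1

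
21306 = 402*53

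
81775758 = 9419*8682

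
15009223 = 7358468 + 7650755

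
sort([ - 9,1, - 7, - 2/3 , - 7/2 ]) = [-9, -7, - 7/2,  -  2/3, 1]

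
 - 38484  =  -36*1069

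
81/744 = 27/248 = 0.11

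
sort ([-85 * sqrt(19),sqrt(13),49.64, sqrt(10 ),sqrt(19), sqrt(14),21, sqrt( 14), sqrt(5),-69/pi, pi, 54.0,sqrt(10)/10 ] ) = [ - 85*sqrt(19),  -  69/pi,  sqrt( 10 )/10,sqrt ( 5 ) , pi , sqrt( 10 ), sqrt(13 ),sqrt( 14),sqrt( 14),sqrt( 19 ),21 , 49.64, 54.0] 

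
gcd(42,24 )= 6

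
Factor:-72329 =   -  151^1*479^1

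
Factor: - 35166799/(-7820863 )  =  59^( - 1 )*71^( - 1 )* 1867^ ( - 1 )*35166799^1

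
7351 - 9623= - 2272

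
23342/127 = 183+101/127 = 183.80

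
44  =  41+3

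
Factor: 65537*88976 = 5831220112 = 2^4*67^1* 83^1*65537^1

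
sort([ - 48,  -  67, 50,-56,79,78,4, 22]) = [ - 67, - 56, - 48,  4,22,50, 78, 79 ] 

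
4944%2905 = 2039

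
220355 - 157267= 63088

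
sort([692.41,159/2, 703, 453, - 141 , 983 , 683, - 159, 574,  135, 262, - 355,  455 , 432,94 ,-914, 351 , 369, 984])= [ - 914,-355, - 159,-141 , 159/2,  94, 135,262 , 351, 369, 432 , 453,455, 574,683 , 692.41 , 703, 983 , 984 ]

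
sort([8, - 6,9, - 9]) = [ -9, - 6,8, 9]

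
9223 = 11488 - 2265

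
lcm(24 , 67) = 1608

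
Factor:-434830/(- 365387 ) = 670/563= 2^1*5^1*67^1*563^( - 1 ) 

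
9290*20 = 185800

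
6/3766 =3/1883 = 0.00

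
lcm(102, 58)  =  2958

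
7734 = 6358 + 1376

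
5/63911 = 5/63911  =  0.00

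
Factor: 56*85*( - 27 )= - 2^3*3^3  *  5^1*7^1*17^1= - 128520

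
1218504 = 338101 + 880403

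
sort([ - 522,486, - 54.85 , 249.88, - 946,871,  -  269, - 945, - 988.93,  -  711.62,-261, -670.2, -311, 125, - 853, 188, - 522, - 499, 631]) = [ - 988.93, - 946  , - 945  , - 853, - 711.62, - 670.2, - 522, - 522 , - 499, - 311, - 269, - 261, - 54.85,125,188,249.88,  486, 631,871]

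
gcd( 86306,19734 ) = 22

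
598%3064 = 598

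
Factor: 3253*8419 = 27387007 = 3253^1 * 8419^1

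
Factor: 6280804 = 2^2 * 61^1 * 25741^1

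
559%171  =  46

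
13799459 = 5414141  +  8385318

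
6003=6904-901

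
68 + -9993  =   - 9925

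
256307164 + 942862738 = 1199169902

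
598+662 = 1260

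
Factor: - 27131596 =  - 2^2*47^1 * 277^1*521^1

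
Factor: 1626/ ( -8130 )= -1/5  =  - 5^( - 1) 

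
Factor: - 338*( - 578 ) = 195364 = 2^2*13^2*17^2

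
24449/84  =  24449/84  =  291.06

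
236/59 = 4 = 4.00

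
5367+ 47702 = 53069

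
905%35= 30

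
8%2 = 0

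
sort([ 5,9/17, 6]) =[ 9/17, 5,  6]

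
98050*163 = 15982150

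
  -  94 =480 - 574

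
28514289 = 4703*6063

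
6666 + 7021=13687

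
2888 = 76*38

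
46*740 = 34040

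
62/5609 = 62/5609 = 0.01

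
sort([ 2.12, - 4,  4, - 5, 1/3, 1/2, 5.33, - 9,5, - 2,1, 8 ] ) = [-9 , - 5, - 4, - 2, 1/3, 1/2 , 1, 2.12, 4, 5, 5.33,8] 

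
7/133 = 1/19 =0.05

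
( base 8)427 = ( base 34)87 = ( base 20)dj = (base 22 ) cf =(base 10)279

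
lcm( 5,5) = 5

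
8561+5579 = 14140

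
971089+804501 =1775590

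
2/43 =2/43 = 0.05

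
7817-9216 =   -  1399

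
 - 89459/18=-89459/18 = - 4969.94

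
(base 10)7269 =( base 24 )cel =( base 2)1110001100101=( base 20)i39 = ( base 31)7HF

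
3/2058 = 1/686 = 0.00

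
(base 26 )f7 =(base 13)247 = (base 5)3042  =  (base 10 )397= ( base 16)18D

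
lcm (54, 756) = 756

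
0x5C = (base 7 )161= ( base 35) 2M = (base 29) 35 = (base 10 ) 92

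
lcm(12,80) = 240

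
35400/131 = 270 + 30/131 = 270.23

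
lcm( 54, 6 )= 54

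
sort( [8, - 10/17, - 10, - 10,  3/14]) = [ - 10, - 10, - 10/17, 3/14 , 8 ] 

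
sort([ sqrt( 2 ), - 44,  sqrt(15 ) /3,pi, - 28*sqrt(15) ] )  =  [ - 28*sqrt (15), - 44, sqrt( 15 )/3,  sqrt ( 2 ), pi]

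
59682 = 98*609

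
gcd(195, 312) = 39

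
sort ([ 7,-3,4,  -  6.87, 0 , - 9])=[-9, - 6.87, - 3, 0, 4,7 ]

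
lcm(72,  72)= 72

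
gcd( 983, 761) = 1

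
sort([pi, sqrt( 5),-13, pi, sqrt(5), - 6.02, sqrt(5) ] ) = [ - 13, - 6.02, sqrt(5), sqrt(5 ) , sqrt(5 ), pi, pi]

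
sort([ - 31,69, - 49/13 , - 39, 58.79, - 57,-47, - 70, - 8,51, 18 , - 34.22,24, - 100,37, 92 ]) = [- 100, -70, -57, -47,-39, - 34.22, - 31, - 8, - 49/13 , 18 , 24,37,51, 58.79, 69,92 ] 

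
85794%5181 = 2898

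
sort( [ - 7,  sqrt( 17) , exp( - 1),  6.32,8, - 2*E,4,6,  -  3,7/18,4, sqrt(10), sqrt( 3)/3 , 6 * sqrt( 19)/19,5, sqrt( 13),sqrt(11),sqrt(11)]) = [ - 7, - 2*E,- 3,exp( - 1),7/18 , sqrt (3 )/3,6 * sqrt( 19)/19,  sqrt(10),  sqrt (11)  ,  sqrt( 11), sqrt( 13),4,4, sqrt( 17),5,6,6.32,8]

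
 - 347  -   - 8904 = 8557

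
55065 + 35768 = 90833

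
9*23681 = 213129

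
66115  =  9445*7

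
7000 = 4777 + 2223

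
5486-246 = 5240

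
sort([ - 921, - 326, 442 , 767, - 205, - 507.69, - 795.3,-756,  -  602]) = [ - 921, - 795.3,-756,  -  602, - 507.69, - 326, - 205,442, 767]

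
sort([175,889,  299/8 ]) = [ 299/8,175,889]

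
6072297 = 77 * 78861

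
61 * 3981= 242841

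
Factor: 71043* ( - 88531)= - 6289507833  =  - 3^1*7^1*17^1 * 199^1 * 223^1*397^1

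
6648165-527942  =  6120223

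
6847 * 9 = 61623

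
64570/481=64570/481 = 134.24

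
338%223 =115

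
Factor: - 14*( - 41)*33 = 18942 = 2^1*3^1 * 7^1*11^1*41^1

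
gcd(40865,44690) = 5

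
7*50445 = 353115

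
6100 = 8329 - 2229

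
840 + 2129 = 2969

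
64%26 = 12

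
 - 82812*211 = -17473332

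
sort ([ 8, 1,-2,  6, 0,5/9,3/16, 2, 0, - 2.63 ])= [-2.63, - 2,0,0,3/16,5/9,1, 2,6,8]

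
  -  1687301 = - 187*9023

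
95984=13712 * 7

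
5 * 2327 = 11635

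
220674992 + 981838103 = 1202513095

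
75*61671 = 4625325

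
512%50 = 12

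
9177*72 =660744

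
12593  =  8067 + 4526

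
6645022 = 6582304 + 62718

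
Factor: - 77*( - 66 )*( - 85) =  - 431970 = - 2^1*3^1*5^1*7^1 * 11^2*17^1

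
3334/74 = 1667/37 = 45.05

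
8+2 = 10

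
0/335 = 0=0.00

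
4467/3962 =1 +505/3962 = 1.13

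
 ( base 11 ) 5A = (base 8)101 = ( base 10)65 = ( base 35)1u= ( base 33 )1W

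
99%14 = 1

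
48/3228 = 4/269 = 0.01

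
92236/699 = 92236/699 = 131.95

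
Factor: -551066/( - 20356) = 2^ (  -  1)*7^( - 1 )*379^1 = 379/14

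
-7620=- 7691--71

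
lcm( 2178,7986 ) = 23958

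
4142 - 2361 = 1781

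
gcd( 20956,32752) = 4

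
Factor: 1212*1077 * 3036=3962963664 =2^4*3^3*11^1*23^1 * 101^1*359^1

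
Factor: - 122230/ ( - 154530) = 3^ ( - 2 )*101^ (- 1)*719^1 = 719/909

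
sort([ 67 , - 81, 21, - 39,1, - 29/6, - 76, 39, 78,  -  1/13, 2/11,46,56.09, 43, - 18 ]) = [ - 81,  -  76 , - 39, - 18,- 29/6, - 1/13, 2/11,  1, 21, 39,43, 46,56.09,67,78 ]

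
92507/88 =92507/88 = 1051.22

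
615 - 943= -328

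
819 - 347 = 472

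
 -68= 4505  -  4573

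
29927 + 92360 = 122287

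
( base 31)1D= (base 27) 1H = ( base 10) 44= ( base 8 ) 54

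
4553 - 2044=2509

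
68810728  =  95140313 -26329585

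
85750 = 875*98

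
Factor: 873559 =547^1*1597^1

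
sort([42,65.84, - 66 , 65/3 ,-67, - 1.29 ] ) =[- 67,- 66, - 1.29  ,  65/3, 42, 65.84]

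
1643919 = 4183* 393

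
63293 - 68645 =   -  5352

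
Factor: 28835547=3^1*13^1 * 739373^1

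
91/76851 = 91/76851=0.00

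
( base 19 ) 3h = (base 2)1001010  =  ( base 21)3B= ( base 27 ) 2K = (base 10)74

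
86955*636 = 55303380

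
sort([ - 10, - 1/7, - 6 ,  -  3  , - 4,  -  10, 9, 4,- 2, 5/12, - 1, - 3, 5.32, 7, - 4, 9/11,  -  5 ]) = [-10, - 10, - 6, - 5, -4, - 4, - 3 , - 3, - 2,  -  1, - 1/7, 5/12,  9/11, 4  ,  5.32,7,9] 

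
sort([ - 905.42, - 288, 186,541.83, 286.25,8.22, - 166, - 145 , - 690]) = [ - 905.42,  -  690, - 288,  -  166, - 145 , 8.22,186,286.25,541.83 ]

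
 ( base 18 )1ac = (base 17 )1d6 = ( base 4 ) 20010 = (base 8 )1004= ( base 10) 516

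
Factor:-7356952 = - 2^3*19^1*29^1*1669^1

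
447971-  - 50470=498441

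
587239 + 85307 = 672546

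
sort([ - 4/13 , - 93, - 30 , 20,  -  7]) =[-93, - 30, - 7, - 4/13, 20 ]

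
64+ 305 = 369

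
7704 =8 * 963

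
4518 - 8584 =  - 4066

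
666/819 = 74/91 = 0.81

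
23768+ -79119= - 55351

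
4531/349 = 12+343/349 = 12.98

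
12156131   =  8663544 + 3492587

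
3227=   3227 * 1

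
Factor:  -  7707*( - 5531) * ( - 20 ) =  - 2^2*3^1*5^1*7^1*367^1*5531^1 = - 852548340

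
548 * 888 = 486624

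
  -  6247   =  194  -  6441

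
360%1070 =360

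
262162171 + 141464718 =403626889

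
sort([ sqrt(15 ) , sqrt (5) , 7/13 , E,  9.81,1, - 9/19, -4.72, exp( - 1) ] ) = [-4.72, - 9/19, exp(-1) , 7/13, 1,  sqrt (5), E, sqrt(15) , 9.81] 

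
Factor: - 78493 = -53^1*1481^1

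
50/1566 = 25/783 = 0.03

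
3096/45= 344/5 = 68.80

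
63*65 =4095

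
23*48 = 1104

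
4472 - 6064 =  - 1592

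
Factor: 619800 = 2^3*3^1*5^2*1033^1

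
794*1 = 794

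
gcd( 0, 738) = 738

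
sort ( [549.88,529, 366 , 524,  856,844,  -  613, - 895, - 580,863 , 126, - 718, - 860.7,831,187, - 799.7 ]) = [ - 895, - 860.7, - 799.7, -718, - 613, - 580,126, 187,366,524, 529,549.88,  831,844, 856,863 ]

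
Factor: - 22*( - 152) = 3344 = 2^4*11^1*19^1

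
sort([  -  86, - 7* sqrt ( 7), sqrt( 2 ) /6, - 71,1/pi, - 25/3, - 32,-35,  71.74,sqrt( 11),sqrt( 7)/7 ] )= [ - 86 , - 71,- 35, - 32, - 7*sqrt( 7 ), - 25/3,sqrt(2)/6,1/pi,sqrt( 7) /7 , sqrt(11), 71.74]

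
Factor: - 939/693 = -313/231 = - 3^ (  -  1)*7^(-1 )*11^( - 1 )*313^1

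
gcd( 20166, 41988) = 6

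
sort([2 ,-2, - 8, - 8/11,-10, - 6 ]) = [-10,-8, - 6, - 2, - 8/11 , 2 ]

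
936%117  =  0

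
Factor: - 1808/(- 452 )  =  2^2 = 4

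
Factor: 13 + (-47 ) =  - 2^1*  17^1= - 34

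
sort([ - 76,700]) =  [ - 76, 700 ] 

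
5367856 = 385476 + 4982380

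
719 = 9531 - 8812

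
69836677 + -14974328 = 54862349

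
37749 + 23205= 60954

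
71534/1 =71534 = 71534.00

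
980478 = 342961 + 637517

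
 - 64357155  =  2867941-67225096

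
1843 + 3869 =5712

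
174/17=174/17 = 10.24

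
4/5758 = 2/2879 = 0.00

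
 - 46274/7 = -46274/7 = -6610.57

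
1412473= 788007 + 624466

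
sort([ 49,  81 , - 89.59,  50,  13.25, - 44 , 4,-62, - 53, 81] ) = [ - 89.59, - 62, - 53,-44 , 4,13.25, 49,50,  81  ,  81]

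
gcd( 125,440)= 5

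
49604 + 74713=124317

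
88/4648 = 11/581 = 0.02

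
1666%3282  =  1666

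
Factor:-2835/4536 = -5/8  =  - 2^(-3) * 5^1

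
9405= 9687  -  282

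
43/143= 43/143 =0.30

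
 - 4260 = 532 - 4792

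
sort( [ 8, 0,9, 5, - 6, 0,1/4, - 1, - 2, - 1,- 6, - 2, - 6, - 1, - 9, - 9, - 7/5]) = [ - 9 , - 9, - 6, - 6, - 6, - 2, - 2, - 7/5, - 1, - 1, - 1,0, 0,1/4, 5, 8, 9] 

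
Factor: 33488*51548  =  2^6*7^3*13^1*23^1*263^1 = 1726239424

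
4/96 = 1/24 = 0.04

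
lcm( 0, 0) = 0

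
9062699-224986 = 8837713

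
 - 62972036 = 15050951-78022987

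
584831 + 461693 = 1046524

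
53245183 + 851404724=904649907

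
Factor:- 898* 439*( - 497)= 2^1*7^1*71^1*439^1*449^1 = 195928334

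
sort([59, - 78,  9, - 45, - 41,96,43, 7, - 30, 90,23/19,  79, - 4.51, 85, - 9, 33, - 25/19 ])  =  [ - 78,-45, - 41, - 30,-9, - 4.51, - 25/19, 23/19,7, 9, 33,  43,59,  79, 85  ,  90, 96]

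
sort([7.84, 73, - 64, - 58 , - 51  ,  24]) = [  -  64, - 58, -51,7.84,24, 73 ]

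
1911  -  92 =1819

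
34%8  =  2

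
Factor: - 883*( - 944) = 2^4*59^1*883^1  =  833552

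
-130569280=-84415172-46154108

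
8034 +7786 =15820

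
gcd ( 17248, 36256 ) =352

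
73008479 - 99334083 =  - 26325604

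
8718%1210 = 248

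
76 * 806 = 61256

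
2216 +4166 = 6382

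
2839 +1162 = 4001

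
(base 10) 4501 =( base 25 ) 751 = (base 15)1501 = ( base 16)1195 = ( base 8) 10625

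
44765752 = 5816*7697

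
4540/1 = 4540= 4540.00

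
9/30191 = 9/30191 =0.00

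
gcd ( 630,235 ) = 5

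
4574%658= 626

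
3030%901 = 327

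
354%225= 129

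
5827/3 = 5827/3 = 1942.33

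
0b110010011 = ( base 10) 403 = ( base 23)HC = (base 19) 124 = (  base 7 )1114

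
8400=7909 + 491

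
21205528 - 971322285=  - 950116757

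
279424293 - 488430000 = -209005707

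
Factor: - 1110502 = -2^1*555251^1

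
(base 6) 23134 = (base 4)303202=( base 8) 6342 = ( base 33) 30V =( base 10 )3298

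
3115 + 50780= 53895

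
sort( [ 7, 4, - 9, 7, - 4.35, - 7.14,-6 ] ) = [ - 9, - 7.14, - 6, - 4.35,4,7,  7] 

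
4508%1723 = 1062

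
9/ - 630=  - 1+69/70 = - 0.01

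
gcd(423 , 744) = 3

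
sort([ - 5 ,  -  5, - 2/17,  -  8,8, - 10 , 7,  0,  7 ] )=[ - 10, - 8 , - 5, - 5, - 2/17,0, 7,  7, 8 ]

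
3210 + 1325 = 4535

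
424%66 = 28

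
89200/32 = 5575/2=2787.50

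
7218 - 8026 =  - 808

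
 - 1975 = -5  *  395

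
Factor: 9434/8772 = 4717/4386  =  2^(-1)*3^( - 1)*17^(-1)* 43^ (-1)*53^1*89^1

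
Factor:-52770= - 2^1*3^1*5^1*1759^1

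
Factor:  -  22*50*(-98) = 107800 = 2^3*5^2*7^2 * 11^1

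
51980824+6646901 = 58627725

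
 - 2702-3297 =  - 5999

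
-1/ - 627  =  1/627 = 0.00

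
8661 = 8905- 244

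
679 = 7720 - 7041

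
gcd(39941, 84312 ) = 1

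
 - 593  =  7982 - 8575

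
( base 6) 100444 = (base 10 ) 7948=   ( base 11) 5A76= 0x1F0C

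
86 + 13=99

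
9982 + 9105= 19087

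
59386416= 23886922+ 35499494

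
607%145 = 27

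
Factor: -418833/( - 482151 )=3^1*269^1*929^( - 1) = 807/929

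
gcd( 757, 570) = 1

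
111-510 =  - 399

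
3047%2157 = 890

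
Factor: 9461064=2^3*3^1*394211^1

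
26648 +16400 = 43048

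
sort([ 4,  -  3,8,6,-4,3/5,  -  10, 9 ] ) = [ - 10, - 4, -3, 3/5, 4,6 , 8,9]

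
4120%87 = 31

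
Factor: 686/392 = 2^( - 2)*7^1 = 7/4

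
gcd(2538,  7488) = 18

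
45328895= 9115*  4973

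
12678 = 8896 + 3782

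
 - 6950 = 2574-9524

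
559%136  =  15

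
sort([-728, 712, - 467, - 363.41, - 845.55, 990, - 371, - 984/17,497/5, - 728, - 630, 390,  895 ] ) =[- 845.55, - 728 , -728,-630, - 467,-371, - 363.41,-984/17, 497/5,390, 712, 895, 990] 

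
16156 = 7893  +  8263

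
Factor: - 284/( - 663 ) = 2^2 * 3^(- 1)*13^(  -  1) * 17^( - 1)*71^1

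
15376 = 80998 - 65622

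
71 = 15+56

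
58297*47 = 2739959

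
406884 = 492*827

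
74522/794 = 93  +  340/397 = 93.86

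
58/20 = 29/10 = 2.90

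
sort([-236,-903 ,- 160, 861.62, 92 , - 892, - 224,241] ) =[ - 903, -892, - 236, - 224, - 160, 92, 241,861.62 ]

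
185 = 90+95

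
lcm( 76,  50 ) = 1900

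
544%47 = 27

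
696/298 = 348/149 =2.34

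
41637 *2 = 83274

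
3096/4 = 774 = 774.00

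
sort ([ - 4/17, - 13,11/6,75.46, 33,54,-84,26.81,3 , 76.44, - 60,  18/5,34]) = [ - 84, - 60 , - 13, - 4/17,  11/6, 3,18/5,26.81, 33,34,  54 , 75.46,76.44] 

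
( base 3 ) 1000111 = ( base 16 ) 2e6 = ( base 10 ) 742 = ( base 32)N6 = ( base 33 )mg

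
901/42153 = 901/42153 = 0.02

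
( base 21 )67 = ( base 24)5D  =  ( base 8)205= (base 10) 133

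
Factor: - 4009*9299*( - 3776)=140768113216=2^6*17^1 * 19^1*59^1 * 211^1*547^1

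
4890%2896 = 1994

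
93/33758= 93/33758 = 0.00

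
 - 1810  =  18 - 1828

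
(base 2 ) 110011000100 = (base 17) B54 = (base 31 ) 3CD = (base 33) 301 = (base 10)3268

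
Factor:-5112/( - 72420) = 6/85 = 2^1*3^1*5^( - 1) * 17^( - 1) 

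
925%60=25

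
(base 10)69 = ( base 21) 36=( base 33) 23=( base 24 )2L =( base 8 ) 105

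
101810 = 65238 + 36572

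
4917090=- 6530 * ( - 753) 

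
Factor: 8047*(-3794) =- 2^1*7^1*13^1*271^1*619^1  =  - 30530318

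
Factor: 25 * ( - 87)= - 2175 = - 3^1 * 5^2*29^1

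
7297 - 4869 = 2428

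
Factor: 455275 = 5^2*18211^1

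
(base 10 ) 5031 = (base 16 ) 13A7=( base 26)7bd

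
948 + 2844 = 3792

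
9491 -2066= 7425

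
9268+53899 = 63167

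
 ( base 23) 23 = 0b110001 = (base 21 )27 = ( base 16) 31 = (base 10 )49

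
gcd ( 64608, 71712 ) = 96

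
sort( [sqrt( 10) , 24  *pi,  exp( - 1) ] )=[exp(- 1 ), sqrt( 10), 24*pi]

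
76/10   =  7+3/5 = 7.60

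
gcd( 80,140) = 20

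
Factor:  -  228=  - 2^2*3^1*19^1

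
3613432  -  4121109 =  - 507677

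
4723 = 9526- 4803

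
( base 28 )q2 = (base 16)2DA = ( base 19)208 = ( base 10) 730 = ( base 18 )24a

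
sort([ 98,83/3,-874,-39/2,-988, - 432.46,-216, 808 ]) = [ - 988, - 874, - 432.46,-216, - 39/2, 83/3, 98,808 ] 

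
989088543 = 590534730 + 398553813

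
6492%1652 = 1536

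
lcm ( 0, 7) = 0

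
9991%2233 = 1059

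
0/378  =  0 = 0.00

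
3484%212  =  92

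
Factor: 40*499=2^3 * 5^1 * 499^1 =19960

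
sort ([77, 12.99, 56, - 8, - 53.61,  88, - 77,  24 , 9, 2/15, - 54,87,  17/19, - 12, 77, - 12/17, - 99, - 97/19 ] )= [-99, - 77 , - 54  , - 53.61, - 12, - 8 , - 97/19, - 12/17,2/15, 17/19 , 9 , 12.99,24,56, 77,  77, 87, 88]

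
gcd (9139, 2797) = 1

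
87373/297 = 7943/27  =  294.19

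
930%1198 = 930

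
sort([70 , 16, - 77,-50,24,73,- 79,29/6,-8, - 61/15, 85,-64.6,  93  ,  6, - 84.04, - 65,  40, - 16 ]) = [ - 84.04, - 79, - 77, - 65,-64.6, - 50,-16, - 8,-61/15, 29/6,6,16, 24,40,70,  73,  85,  93] 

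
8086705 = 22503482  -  14416777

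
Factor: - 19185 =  - 3^1*5^1*1279^1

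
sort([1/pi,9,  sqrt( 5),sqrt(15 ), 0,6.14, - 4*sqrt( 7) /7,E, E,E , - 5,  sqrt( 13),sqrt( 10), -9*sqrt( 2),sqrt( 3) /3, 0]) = [  -  9 *sqrt( 2), - 5 ,-4 * sqrt(7)/7,0, 0,1/pi, sqrt ( 3 )/3,sqrt(5),E,E,E,sqrt( 10 ), sqrt( 13 ),sqrt(  15),6.14,9] 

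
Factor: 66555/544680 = 2^( - 3 )*3^1*29^1*89^( - 1 ) = 87/712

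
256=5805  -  5549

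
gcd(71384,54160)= 8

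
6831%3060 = 711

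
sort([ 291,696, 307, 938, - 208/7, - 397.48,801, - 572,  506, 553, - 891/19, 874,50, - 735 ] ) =[ - 735, - 572, - 397.48, - 891/19, - 208/7 , 50,291, 307,506, 553,696, 801, 874, 938 ] 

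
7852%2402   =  646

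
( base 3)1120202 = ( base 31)167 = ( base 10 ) 1154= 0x482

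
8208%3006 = 2196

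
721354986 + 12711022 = 734066008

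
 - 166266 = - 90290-75976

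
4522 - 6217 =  - 1695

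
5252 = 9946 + - 4694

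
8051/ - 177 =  - 8051/177 = - 45.49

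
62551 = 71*881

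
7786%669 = 427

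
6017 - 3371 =2646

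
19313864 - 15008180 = 4305684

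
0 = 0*3560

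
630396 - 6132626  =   - 5502230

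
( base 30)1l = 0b110011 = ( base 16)33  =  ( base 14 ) 39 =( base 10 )51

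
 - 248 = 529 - 777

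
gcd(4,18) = 2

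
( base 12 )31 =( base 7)52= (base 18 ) 21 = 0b100101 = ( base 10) 37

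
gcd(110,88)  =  22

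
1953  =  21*93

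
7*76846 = 537922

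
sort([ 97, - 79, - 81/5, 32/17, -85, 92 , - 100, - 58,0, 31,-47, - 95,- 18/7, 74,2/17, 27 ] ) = [ - 100,- 95, - 85, - 79,-58,-47, - 81/5, - 18/7, 0, 2/17,32/17,27 , 31, 74  ,  92, 97 ]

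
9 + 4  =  13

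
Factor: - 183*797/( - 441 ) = 48617/147 = 3^(-1 ) * 7^(  -  2) * 61^1*797^1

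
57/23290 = 57/23290 = 0.00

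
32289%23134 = 9155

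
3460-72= 3388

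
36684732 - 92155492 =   -  55470760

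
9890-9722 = 168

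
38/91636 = 19/45818 = 0.00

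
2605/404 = 6 + 181/404=6.45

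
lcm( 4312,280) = 21560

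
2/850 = 1/425 = 0.00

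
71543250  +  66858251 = 138401501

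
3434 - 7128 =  - 3694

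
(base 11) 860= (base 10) 1034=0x40A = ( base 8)2012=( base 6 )4442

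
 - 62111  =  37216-99327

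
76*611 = 46436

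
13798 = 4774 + 9024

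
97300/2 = 48650=48650.00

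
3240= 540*6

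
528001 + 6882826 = 7410827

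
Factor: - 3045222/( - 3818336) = 1522611/1909168 = 2^(  -  4) * 3^3*17^( - 1)*7019^( - 1) * 56393^1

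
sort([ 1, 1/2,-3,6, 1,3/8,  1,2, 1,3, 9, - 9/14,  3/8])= [ - 3,-9/14, 3/8,3/8,1/2, 1,1, 1, 1,2,3, 6, 9]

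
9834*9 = 88506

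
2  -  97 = - 95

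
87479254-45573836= 41905418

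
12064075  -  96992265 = -84928190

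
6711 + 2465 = 9176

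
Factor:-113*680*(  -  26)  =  1997840 = 2^4 * 5^1*13^1*17^1*113^1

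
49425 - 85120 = - 35695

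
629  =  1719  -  1090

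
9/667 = 9/667  =  0.01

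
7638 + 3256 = 10894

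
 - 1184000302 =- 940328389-243671913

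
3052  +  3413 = 6465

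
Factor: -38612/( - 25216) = 2^( - 5 )*7^2 = 49/32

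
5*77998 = 389990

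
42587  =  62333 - 19746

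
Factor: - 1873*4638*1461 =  - 12691669014 = - 2^1*3^2 * 487^1*773^1*1873^1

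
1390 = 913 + 477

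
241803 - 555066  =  -313263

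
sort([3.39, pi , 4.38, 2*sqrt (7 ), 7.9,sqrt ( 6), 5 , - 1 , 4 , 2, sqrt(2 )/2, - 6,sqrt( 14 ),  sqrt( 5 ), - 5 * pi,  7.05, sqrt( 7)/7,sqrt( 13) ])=[ - 5*pi, - 6, - 1,sqrt( 7 )/7, sqrt(2 ) /2, 2,  sqrt ( 5) , sqrt( 6), pi , 3.39, sqrt( 13 ) , sqrt(14), 4,4.38,5,2*sqrt( 7 ),7.05,7.9] 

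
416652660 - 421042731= - 4390071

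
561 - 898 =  - 337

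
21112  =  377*56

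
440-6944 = -6504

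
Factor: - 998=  - 2^1*499^1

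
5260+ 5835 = 11095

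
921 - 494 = 427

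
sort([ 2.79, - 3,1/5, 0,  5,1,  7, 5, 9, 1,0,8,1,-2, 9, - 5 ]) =[-5, - 3, - 2,0,0 , 1/5,1,1 , 1,2.79, 5,5, 7 , 8,9, 9]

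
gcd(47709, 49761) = 513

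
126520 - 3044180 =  - 2917660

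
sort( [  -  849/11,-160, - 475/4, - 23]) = [ - 160, - 475/4,-849/11, - 23 ] 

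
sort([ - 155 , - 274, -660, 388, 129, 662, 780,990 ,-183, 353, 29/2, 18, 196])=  [-660, - 274, - 183,  -  155,  29/2, 18, 129 , 196, 353,388,662, 780, 990 ] 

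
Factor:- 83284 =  - 2^2*47^1*443^1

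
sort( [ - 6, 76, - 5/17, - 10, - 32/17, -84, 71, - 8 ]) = [-84, - 10, - 8, - 6,-32/17,  -  5/17,71,  76]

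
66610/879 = 66610/879 = 75.78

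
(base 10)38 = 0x26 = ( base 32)16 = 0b100110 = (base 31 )17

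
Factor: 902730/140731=2^1*3^1 *5^1*30091^1*140731^( - 1) 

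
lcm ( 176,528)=528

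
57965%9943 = 8250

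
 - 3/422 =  - 3/422 = -0.01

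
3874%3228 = 646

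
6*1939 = 11634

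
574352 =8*71794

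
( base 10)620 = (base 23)13m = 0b1001101100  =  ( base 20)1b0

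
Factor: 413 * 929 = 383677 = 7^1*59^1*929^1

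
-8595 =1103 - 9698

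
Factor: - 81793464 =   -  2^3*3^1*983^1*3467^1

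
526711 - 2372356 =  -1845645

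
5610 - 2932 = 2678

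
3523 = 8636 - 5113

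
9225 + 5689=14914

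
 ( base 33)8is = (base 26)DL0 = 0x2476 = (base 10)9334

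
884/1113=884/1113  =  0.79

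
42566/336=126 + 115/168 = 126.68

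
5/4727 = 5/4727= 0.00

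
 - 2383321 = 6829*( -349)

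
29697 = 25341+4356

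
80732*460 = 37136720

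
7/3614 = 7/3614= 0.00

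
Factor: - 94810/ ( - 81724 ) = 47405/40862 = 2^ ( - 1)*5^1*19^1*499^1*20431^(-1 )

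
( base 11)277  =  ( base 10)326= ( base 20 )g6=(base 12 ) 232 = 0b101000110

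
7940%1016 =828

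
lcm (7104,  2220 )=35520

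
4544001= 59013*77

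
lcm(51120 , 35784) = 357840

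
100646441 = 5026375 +95620066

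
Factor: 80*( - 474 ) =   -  2^5*3^1 *5^1*79^1 = - 37920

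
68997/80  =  862 + 37/80= 862.46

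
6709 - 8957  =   - 2248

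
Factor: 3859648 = 2^6*13^1*4639^1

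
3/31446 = 1/10482 = 0.00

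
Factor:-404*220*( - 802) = 71281760 = 2^5*5^1*11^1*101^1*401^1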